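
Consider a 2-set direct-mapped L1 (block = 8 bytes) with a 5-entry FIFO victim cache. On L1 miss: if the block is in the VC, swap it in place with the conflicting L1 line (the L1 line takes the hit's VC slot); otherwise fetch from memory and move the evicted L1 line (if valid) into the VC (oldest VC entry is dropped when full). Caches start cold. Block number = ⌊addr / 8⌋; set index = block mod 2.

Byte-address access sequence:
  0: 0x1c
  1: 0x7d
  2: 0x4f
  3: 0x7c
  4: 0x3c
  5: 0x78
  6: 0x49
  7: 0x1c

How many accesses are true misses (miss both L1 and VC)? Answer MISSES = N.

MISSES = 4

0: 0x1c (blk 3, set 1) → MISS  vc=[]
1: 0x7d (blk 15, set 1) → MISS  vc=[3]
2: 0x4f (blk 9, set 1) → MISS  vc=[3, 15]
3: 0x7c (blk 15, set 1) → VC-HIT  vc=[3, 9]
4: 0x3c (blk 7, set 1) → MISS  vc=[3, 9, 15]
5: 0x78 (blk 15, set 1) → VC-HIT  vc=[3, 9, 7]
6: 0x49 (blk 9, set 1) → VC-HIT  vc=[3, 15, 7]
7: 0x1c (blk 3, set 1) → VC-HIT  vc=[9, 15, 7]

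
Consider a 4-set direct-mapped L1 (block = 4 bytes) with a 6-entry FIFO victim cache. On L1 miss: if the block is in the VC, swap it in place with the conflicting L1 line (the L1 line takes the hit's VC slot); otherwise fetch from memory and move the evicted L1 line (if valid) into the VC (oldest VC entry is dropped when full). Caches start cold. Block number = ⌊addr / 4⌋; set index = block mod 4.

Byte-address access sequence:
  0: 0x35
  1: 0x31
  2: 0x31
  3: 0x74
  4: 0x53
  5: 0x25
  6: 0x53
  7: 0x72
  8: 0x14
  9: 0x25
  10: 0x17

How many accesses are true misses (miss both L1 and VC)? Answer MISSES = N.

MISSES = 7

0: 0x35 (blk 13, set 1) → MISS  vc=[]
1: 0x31 (blk 12, set 0) → MISS  vc=[]
2: 0x31 (blk 12, set 0) → L1-HIT  vc=[]
3: 0x74 (blk 29, set 1) → MISS  vc=[13]
4: 0x53 (blk 20, set 0) → MISS  vc=[13, 12]
5: 0x25 (blk 9, set 1) → MISS  vc=[13, 12, 29]
6: 0x53 (blk 20, set 0) → L1-HIT  vc=[13, 12, 29]
7: 0x72 (blk 28, set 0) → MISS  vc=[13, 12, 29, 20]
8: 0x14 (blk 5, set 1) → MISS  vc=[13, 12, 29, 20, 9]
9: 0x25 (blk 9, set 1) → VC-HIT  vc=[13, 12, 29, 20, 5]
10: 0x17 (blk 5, set 1) → VC-HIT  vc=[13, 12, 29, 20, 9]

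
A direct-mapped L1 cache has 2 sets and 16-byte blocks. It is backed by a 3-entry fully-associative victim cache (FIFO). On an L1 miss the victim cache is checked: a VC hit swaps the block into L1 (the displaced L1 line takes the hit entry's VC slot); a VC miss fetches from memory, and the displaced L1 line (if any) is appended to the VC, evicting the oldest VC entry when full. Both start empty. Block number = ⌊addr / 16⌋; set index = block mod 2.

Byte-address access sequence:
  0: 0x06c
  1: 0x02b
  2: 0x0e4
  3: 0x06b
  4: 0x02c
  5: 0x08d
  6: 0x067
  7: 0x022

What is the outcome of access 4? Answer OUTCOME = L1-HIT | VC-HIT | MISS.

0: 0x6c (blk 6, set 0) → MISS  vc=[]
1: 0x2b (blk 2, set 0) → MISS  vc=[6]
2: 0xe4 (blk 14, set 0) → MISS  vc=[6, 2]
3: 0x6b (blk 6, set 0) → VC-HIT  vc=[14, 2]
4: 0x2c (blk 2, set 0) → VC-HIT  vc=[14, 6]
5: 0x8d (blk 8, set 0) → MISS  vc=[14, 6, 2]
6: 0x67 (blk 6, set 0) → VC-HIT  vc=[14, 8, 2]
7: 0x22 (blk 2, set 0) → VC-HIT  vc=[14, 8, 6]

OUTCOME = VC-HIT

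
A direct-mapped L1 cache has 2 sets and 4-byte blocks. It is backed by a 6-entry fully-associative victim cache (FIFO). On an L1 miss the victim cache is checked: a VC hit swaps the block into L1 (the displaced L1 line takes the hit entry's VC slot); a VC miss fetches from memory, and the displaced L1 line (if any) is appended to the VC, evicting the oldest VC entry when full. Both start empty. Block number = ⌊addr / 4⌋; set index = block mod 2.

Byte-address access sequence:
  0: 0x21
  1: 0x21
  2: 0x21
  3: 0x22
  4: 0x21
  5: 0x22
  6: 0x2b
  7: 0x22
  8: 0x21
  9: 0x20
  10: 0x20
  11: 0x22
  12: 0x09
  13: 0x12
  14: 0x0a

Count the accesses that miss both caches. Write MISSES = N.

MISSES = 4

0: 0x21 (blk 8, set 0) → MISS  vc=[]
1: 0x21 (blk 8, set 0) → L1-HIT  vc=[]
2: 0x21 (blk 8, set 0) → L1-HIT  vc=[]
3: 0x22 (blk 8, set 0) → L1-HIT  vc=[]
4: 0x21 (blk 8, set 0) → L1-HIT  vc=[]
5: 0x22 (blk 8, set 0) → L1-HIT  vc=[]
6: 0x2b (blk 10, set 0) → MISS  vc=[8]
7: 0x22 (blk 8, set 0) → VC-HIT  vc=[10]
8: 0x21 (blk 8, set 0) → L1-HIT  vc=[10]
9: 0x20 (blk 8, set 0) → L1-HIT  vc=[10]
10: 0x20 (blk 8, set 0) → L1-HIT  vc=[10]
11: 0x22 (blk 8, set 0) → L1-HIT  vc=[10]
12: 0x9 (blk 2, set 0) → MISS  vc=[10, 8]
13: 0x12 (blk 4, set 0) → MISS  vc=[10, 8, 2]
14: 0xa (blk 2, set 0) → VC-HIT  vc=[10, 8, 4]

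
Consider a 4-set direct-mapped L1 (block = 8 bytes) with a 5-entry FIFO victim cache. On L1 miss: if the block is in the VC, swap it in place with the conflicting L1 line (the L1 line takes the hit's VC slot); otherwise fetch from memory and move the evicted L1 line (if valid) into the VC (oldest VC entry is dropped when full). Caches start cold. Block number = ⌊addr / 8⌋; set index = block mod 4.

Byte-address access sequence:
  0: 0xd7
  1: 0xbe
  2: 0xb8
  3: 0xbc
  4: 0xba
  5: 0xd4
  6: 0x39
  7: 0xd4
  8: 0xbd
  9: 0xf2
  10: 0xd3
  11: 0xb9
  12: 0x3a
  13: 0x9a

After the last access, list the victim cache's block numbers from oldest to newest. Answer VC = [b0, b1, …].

VC = [23, 30, 7]

#0 0xd7→b26/s2 MISS; vc=[]
#1 0xbe→b23/s3 MISS; vc=[]
#2 0xb8→b23/s3 L1-HIT; vc=[]
#3 0xbc→b23/s3 L1-HIT; vc=[]
#4 0xba→b23/s3 L1-HIT; vc=[]
#5 0xd4→b26/s2 L1-HIT; vc=[]
#6 0x39→b7/s3 MISS; vc=[23]
#7 0xd4→b26/s2 L1-HIT; vc=[23]
#8 0xbd→b23/s3 VC-HIT; vc=[7]
#9 0xf2→b30/s2 MISS; vc=[7,26]
#10 0xd3→b26/s2 VC-HIT; vc=[7,30]
#11 0xb9→b23/s3 L1-HIT; vc=[7,30]
#12 0x3a→b7/s3 VC-HIT; vc=[23,30]
#13 0x9a→b19/s3 MISS; vc=[23,30,7]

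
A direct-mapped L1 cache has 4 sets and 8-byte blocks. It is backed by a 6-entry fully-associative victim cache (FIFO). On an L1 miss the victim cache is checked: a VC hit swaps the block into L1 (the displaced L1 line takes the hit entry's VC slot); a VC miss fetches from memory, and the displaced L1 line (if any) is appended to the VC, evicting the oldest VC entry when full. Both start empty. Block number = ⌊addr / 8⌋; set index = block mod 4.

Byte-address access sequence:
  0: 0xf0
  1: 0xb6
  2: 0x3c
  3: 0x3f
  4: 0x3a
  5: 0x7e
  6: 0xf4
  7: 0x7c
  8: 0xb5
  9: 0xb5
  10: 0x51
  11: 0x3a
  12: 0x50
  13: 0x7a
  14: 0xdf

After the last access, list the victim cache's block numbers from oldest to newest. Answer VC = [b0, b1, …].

  [0] addr=0xf0 blk=30 s=2: MISS | VC []
  [1] addr=0xb6 blk=22 s=2: MISS | VC [30]
  [2] addr=0x3c blk=7 s=3: MISS | VC [30]
  [3] addr=0x3f blk=7 s=3: L1-HIT | VC [30]
  [4] addr=0x3a blk=7 s=3: L1-HIT | VC [30]
  [5] addr=0x7e blk=15 s=3: MISS | VC [30, 7]
  [6] addr=0xf4 blk=30 s=2: VC-HIT | VC [22, 7]
  [7] addr=0x7c blk=15 s=3: L1-HIT | VC [22, 7]
  [8] addr=0xb5 blk=22 s=2: VC-HIT | VC [30, 7]
  [9] addr=0xb5 blk=22 s=2: L1-HIT | VC [30, 7]
  [10] addr=0x51 blk=10 s=2: MISS | VC [30, 7, 22]
  [11] addr=0x3a blk=7 s=3: VC-HIT | VC [30, 15, 22]
  [12] addr=0x50 blk=10 s=2: L1-HIT | VC [30, 15, 22]
  [13] addr=0x7a blk=15 s=3: VC-HIT | VC [30, 7, 22]
  [14] addr=0xdf blk=27 s=3: MISS | VC [30, 7, 22, 15]

VC = [30, 7, 22, 15]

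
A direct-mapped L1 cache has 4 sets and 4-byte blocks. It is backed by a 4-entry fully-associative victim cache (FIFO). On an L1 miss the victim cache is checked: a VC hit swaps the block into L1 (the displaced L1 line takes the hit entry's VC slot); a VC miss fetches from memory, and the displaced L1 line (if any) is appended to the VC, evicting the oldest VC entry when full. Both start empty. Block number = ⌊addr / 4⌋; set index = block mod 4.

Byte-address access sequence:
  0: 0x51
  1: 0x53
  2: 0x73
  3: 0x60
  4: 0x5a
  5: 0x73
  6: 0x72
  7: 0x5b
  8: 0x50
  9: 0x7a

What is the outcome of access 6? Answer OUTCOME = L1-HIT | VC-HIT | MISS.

OUTCOME = L1-HIT

#0 0x51→b20/s0 MISS; vc=[]
#1 0x53→b20/s0 L1-HIT; vc=[]
#2 0x73→b28/s0 MISS; vc=[20]
#3 0x60→b24/s0 MISS; vc=[20,28]
#4 0x5a→b22/s2 MISS; vc=[20,28]
#5 0x73→b28/s0 VC-HIT; vc=[20,24]
#6 0x72→b28/s0 L1-HIT; vc=[20,24]
#7 0x5b→b22/s2 L1-HIT; vc=[20,24]
#8 0x50→b20/s0 VC-HIT; vc=[28,24]
#9 0x7a→b30/s2 MISS; vc=[28,24,22]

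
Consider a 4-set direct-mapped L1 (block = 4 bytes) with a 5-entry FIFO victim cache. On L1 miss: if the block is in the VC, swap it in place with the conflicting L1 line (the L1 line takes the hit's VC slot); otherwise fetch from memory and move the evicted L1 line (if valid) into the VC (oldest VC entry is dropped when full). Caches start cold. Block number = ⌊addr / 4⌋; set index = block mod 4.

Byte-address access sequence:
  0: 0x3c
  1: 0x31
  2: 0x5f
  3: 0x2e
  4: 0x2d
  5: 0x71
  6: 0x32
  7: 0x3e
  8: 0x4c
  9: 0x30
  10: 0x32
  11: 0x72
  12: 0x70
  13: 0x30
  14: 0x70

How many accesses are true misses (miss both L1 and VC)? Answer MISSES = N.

MISSES = 6

#0 0x3c→b15/s3 MISS; vc=[]
#1 0x31→b12/s0 MISS; vc=[]
#2 0x5f→b23/s3 MISS; vc=[15]
#3 0x2e→b11/s3 MISS; vc=[15,23]
#4 0x2d→b11/s3 L1-HIT; vc=[15,23]
#5 0x71→b28/s0 MISS; vc=[15,23,12]
#6 0x32→b12/s0 VC-HIT; vc=[15,23,28]
#7 0x3e→b15/s3 VC-HIT; vc=[11,23,28]
#8 0x4c→b19/s3 MISS; vc=[11,23,28,15]
#9 0x30→b12/s0 L1-HIT; vc=[11,23,28,15]
#10 0x32→b12/s0 L1-HIT; vc=[11,23,28,15]
#11 0x72→b28/s0 VC-HIT; vc=[11,23,12,15]
#12 0x70→b28/s0 L1-HIT; vc=[11,23,12,15]
#13 0x30→b12/s0 VC-HIT; vc=[11,23,28,15]
#14 0x70→b28/s0 VC-HIT; vc=[11,23,12,15]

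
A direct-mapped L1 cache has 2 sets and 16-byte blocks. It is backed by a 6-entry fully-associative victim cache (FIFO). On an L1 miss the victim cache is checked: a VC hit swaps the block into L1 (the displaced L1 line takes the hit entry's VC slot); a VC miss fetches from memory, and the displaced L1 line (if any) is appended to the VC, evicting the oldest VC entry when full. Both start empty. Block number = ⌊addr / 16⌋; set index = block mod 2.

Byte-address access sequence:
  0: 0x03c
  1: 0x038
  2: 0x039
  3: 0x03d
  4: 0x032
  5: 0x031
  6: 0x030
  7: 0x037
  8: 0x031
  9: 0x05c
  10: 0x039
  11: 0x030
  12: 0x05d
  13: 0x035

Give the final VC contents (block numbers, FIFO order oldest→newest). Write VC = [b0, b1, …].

VC = [5]

#0 0x3c→b3/s1 MISS; vc=[]
#1 0x38→b3/s1 L1-HIT; vc=[]
#2 0x39→b3/s1 L1-HIT; vc=[]
#3 0x3d→b3/s1 L1-HIT; vc=[]
#4 0x32→b3/s1 L1-HIT; vc=[]
#5 0x31→b3/s1 L1-HIT; vc=[]
#6 0x30→b3/s1 L1-HIT; vc=[]
#7 0x37→b3/s1 L1-HIT; vc=[]
#8 0x31→b3/s1 L1-HIT; vc=[]
#9 0x5c→b5/s1 MISS; vc=[3]
#10 0x39→b3/s1 VC-HIT; vc=[5]
#11 0x30→b3/s1 L1-HIT; vc=[5]
#12 0x5d→b5/s1 VC-HIT; vc=[3]
#13 0x35→b3/s1 VC-HIT; vc=[5]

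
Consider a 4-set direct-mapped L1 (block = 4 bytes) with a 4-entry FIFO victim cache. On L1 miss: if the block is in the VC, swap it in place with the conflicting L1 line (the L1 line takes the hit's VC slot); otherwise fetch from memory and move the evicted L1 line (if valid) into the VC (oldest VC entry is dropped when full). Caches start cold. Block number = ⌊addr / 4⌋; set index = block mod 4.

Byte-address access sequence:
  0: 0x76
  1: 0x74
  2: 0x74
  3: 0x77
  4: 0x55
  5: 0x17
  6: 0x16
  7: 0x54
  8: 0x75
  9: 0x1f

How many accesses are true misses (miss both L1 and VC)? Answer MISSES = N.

MISSES = 4

0: 0x76 (blk 29, set 1) → MISS  vc=[]
1: 0x74 (blk 29, set 1) → L1-HIT  vc=[]
2: 0x74 (blk 29, set 1) → L1-HIT  vc=[]
3: 0x77 (blk 29, set 1) → L1-HIT  vc=[]
4: 0x55 (blk 21, set 1) → MISS  vc=[29]
5: 0x17 (blk 5, set 1) → MISS  vc=[29, 21]
6: 0x16 (blk 5, set 1) → L1-HIT  vc=[29, 21]
7: 0x54 (blk 21, set 1) → VC-HIT  vc=[29, 5]
8: 0x75 (blk 29, set 1) → VC-HIT  vc=[21, 5]
9: 0x1f (blk 7, set 3) → MISS  vc=[21, 5]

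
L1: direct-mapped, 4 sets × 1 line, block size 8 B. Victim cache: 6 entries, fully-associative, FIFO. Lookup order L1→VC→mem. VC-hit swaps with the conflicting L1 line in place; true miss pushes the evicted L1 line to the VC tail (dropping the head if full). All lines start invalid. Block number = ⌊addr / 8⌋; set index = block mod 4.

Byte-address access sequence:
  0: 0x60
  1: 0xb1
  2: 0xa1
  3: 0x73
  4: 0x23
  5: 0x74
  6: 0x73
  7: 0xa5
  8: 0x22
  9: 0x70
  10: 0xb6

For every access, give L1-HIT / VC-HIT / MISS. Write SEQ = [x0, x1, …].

  [0] addr=0x60 blk=12 s=0: MISS | VC []
  [1] addr=0xb1 blk=22 s=2: MISS | VC []
  [2] addr=0xa1 blk=20 s=0: MISS | VC [12]
  [3] addr=0x73 blk=14 s=2: MISS | VC [12, 22]
  [4] addr=0x23 blk=4 s=0: MISS | VC [12, 22, 20]
  [5] addr=0x74 blk=14 s=2: L1-HIT | VC [12, 22, 20]
  [6] addr=0x73 blk=14 s=2: L1-HIT | VC [12, 22, 20]
  [7] addr=0xa5 blk=20 s=0: VC-HIT | VC [12, 22, 4]
  [8] addr=0x22 blk=4 s=0: VC-HIT | VC [12, 22, 20]
  [9] addr=0x70 blk=14 s=2: L1-HIT | VC [12, 22, 20]
  [10] addr=0xb6 blk=22 s=2: VC-HIT | VC [12, 14, 20]

SEQ = [MISS, MISS, MISS, MISS, MISS, L1-HIT, L1-HIT, VC-HIT, VC-HIT, L1-HIT, VC-HIT]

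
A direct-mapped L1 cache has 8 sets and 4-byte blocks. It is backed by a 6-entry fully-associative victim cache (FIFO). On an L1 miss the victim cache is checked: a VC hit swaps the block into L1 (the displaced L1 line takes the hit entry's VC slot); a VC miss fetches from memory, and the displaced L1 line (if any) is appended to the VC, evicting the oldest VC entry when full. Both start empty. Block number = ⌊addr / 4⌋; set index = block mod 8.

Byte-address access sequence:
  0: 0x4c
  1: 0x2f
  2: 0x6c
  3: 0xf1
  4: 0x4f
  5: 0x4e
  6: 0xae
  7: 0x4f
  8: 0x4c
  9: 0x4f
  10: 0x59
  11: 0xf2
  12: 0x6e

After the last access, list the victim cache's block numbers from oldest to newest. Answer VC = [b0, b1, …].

VC = [19, 11, 43]

#0 0x4c→b19/s3 MISS; vc=[]
#1 0x2f→b11/s3 MISS; vc=[19]
#2 0x6c→b27/s3 MISS; vc=[19,11]
#3 0xf1→b60/s4 MISS; vc=[19,11]
#4 0x4f→b19/s3 VC-HIT; vc=[27,11]
#5 0x4e→b19/s3 L1-HIT; vc=[27,11]
#6 0xae→b43/s3 MISS; vc=[27,11,19]
#7 0x4f→b19/s3 VC-HIT; vc=[27,11,43]
#8 0x4c→b19/s3 L1-HIT; vc=[27,11,43]
#9 0x4f→b19/s3 L1-HIT; vc=[27,11,43]
#10 0x59→b22/s6 MISS; vc=[27,11,43]
#11 0xf2→b60/s4 L1-HIT; vc=[27,11,43]
#12 0x6e→b27/s3 VC-HIT; vc=[19,11,43]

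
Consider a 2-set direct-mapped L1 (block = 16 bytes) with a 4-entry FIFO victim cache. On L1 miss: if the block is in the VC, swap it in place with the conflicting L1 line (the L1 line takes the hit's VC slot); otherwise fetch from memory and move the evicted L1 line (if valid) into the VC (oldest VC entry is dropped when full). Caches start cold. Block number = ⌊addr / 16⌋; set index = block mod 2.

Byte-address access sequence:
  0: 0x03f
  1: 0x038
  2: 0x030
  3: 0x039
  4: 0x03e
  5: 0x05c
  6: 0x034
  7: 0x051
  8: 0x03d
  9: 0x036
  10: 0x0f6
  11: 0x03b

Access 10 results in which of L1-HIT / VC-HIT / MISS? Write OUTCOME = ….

  [0] addr=0x3f blk=3 s=1: MISS | VC []
  [1] addr=0x38 blk=3 s=1: L1-HIT | VC []
  [2] addr=0x30 blk=3 s=1: L1-HIT | VC []
  [3] addr=0x39 blk=3 s=1: L1-HIT | VC []
  [4] addr=0x3e blk=3 s=1: L1-HIT | VC []
  [5] addr=0x5c blk=5 s=1: MISS | VC [3]
  [6] addr=0x34 blk=3 s=1: VC-HIT | VC [5]
  [7] addr=0x51 blk=5 s=1: VC-HIT | VC [3]
  [8] addr=0x3d blk=3 s=1: VC-HIT | VC [5]
  [9] addr=0x36 blk=3 s=1: L1-HIT | VC [5]
  [10] addr=0xf6 blk=15 s=1: MISS | VC [5, 3]
  [11] addr=0x3b blk=3 s=1: VC-HIT | VC [5, 15]

OUTCOME = MISS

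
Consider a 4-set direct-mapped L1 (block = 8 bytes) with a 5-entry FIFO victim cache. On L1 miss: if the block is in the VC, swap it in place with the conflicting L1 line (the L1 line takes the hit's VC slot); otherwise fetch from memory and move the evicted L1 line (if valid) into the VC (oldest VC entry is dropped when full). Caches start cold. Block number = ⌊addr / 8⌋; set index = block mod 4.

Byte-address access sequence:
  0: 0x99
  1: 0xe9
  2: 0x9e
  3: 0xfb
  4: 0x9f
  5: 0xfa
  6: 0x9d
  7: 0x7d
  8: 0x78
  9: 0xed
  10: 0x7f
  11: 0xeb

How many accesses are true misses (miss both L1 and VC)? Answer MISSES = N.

MISSES = 4

0: 0x99 (blk 19, set 3) → MISS  vc=[]
1: 0xe9 (blk 29, set 1) → MISS  vc=[]
2: 0x9e (blk 19, set 3) → L1-HIT  vc=[]
3: 0xfb (blk 31, set 3) → MISS  vc=[19]
4: 0x9f (blk 19, set 3) → VC-HIT  vc=[31]
5: 0xfa (blk 31, set 3) → VC-HIT  vc=[19]
6: 0x9d (blk 19, set 3) → VC-HIT  vc=[31]
7: 0x7d (blk 15, set 3) → MISS  vc=[31, 19]
8: 0x78 (blk 15, set 3) → L1-HIT  vc=[31, 19]
9: 0xed (blk 29, set 1) → L1-HIT  vc=[31, 19]
10: 0x7f (blk 15, set 3) → L1-HIT  vc=[31, 19]
11: 0xeb (blk 29, set 1) → L1-HIT  vc=[31, 19]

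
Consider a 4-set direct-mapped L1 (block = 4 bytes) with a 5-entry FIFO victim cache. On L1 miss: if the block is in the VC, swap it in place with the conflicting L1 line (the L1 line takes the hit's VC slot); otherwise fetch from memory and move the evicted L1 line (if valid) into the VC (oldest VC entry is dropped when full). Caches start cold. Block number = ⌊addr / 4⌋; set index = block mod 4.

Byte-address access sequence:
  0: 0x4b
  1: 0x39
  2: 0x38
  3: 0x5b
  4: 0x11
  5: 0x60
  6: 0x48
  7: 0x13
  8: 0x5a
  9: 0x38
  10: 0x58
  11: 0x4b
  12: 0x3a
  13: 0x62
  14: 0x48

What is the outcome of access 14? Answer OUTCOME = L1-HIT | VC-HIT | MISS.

#0 0x4b→b18/s2 MISS; vc=[]
#1 0x39→b14/s2 MISS; vc=[18]
#2 0x38→b14/s2 L1-HIT; vc=[18]
#3 0x5b→b22/s2 MISS; vc=[18,14]
#4 0x11→b4/s0 MISS; vc=[18,14]
#5 0x60→b24/s0 MISS; vc=[18,14,4]
#6 0x48→b18/s2 VC-HIT; vc=[22,14,4]
#7 0x13→b4/s0 VC-HIT; vc=[22,14,24]
#8 0x5a→b22/s2 VC-HIT; vc=[18,14,24]
#9 0x38→b14/s2 VC-HIT; vc=[18,22,24]
#10 0x58→b22/s2 VC-HIT; vc=[18,14,24]
#11 0x4b→b18/s2 VC-HIT; vc=[22,14,24]
#12 0x3a→b14/s2 VC-HIT; vc=[22,18,24]
#13 0x62→b24/s0 VC-HIT; vc=[22,18,4]
#14 0x48→b18/s2 VC-HIT; vc=[22,14,4]

OUTCOME = VC-HIT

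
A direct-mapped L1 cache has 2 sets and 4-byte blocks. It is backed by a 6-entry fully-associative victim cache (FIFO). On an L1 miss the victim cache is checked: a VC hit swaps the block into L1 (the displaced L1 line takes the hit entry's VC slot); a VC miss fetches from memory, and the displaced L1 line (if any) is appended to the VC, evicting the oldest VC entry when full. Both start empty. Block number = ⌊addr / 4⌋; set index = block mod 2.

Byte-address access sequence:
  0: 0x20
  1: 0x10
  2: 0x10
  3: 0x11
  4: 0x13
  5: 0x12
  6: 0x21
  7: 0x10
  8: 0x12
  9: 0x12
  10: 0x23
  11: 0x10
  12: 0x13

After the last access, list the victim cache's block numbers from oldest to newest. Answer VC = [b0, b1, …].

VC = [8]

0: 0x20 (blk 8, set 0) → MISS  vc=[]
1: 0x10 (blk 4, set 0) → MISS  vc=[8]
2: 0x10 (blk 4, set 0) → L1-HIT  vc=[8]
3: 0x11 (blk 4, set 0) → L1-HIT  vc=[8]
4: 0x13 (blk 4, set 0) → L1-HIT  vc=[8]
5: 0x12 (blk 4, set 0) → L1-HIT  vc=[8]
6: 0x21 (blk 8, set 0) → VC-HIT  vc=[4]
7: 0x10 (blk 4, set 0) → VC-HIT  vc=[8]
8: 0x12 (blk 4, set 0) → L1-HIT  vc=[8]
9: 0x12 (blk 4, set 0) → L1-HIT  vc=[8]
10: 0x23 (blk 8, set 0) → VC-HIT  vc=[4]
11: 0x10 (blk 4, set 0) → VC-HIT  vc=[8]
12: 0x13 (blk 4, set 0) → L1-HIT  vc=[8]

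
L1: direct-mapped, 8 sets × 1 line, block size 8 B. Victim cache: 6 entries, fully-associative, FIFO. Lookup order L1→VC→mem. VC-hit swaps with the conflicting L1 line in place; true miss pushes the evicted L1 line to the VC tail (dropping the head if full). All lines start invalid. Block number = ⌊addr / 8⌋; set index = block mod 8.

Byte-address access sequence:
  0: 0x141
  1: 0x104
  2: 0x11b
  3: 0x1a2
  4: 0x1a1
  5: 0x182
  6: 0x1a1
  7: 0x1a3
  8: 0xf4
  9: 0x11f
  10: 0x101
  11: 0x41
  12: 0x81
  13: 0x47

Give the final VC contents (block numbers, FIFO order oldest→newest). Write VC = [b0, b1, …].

VC = [40, 48, 32, 16]

#0 0x141→b40/s0 MISS; vc=[]
#1 0x104→b32/s0 MISS; vc=[40]
#2 0x11b→b35/s3 MISS; vc=[40]
#3 0x1a2→b52/s4 MISS; vc=[40]
#4 0x1a1→b52/s4 L1-HIT; vc=[40]
#5 0x182→b48/s0 MISS; vc=[40,32]
#6 0x1a1→b52/s4 L1-HIT; vc=[40,32]
#7 0x1a3→b52/s4 L1-HIT; vc=[40,32]
#8 0xf4→b30/s6 MISS; vc=[40,32]
#9 0x11f→b35/s3 L1-HIT; vc=[40,32]
#10 0x101→b32/s0 VC-HIT; vc=[40,48]
#11 0x41→b8/s0 MISS; vc=[40,48,32]
#12 0x81→b16/s0 MISS; vc=[40,48,32,8]
#13 0x47→b8/s0 VC-HIT; vc=[40,48,32,16]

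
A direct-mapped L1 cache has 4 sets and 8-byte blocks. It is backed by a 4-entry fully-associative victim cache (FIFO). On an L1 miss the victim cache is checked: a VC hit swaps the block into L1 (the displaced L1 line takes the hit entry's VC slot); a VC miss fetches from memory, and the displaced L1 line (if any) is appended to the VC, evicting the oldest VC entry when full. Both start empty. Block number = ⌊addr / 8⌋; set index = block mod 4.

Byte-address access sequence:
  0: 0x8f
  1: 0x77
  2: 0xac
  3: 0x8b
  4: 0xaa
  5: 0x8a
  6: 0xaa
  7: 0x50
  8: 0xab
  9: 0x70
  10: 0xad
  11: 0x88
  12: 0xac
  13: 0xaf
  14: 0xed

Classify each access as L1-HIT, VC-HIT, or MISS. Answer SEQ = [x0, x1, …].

SEQ = [MISS, MISS, MISS, VC-HIT, VC-HIT, VC-HIT, VC-HIT, MISS, L1-HIT, VC-HIT, L1-HIT, VC-HIT, VC-HIT, L1-HIT, MISS]

#0 0x8f→b17/s1 MISS; vc=[]
#1 0x77→b14/s2 MISS; vc=[]
#2 0xac→b21/s1 MISS; vc=[17]
#3 0x8b→b17/s1 VC-HIT; vc=[21]
#4 0xaa→b21/s1 VC-HIT; vc=[17]
#5 0x8a→b17/s1 VC-HIT; vc=[21]
#6 0xaa→b21/s1 VC-HIT; vc=[17]
#7 0x50→b10/s2 MISS; vc=[17,14]
#8 0xab→b21/s1 L1-HIT; vc=[17,14]
#9 0x70→b14/s2 VC-HIT; vc=[17,10]
#10 0xad→b21/s1 L1-HIT; vc=[17,10]
#11 0x88→b17/s1 VC-HIT; vc=[21,10]
#12 0xac→b21/s1 VC-HIT; vc=[17,10]
#13 0xaf→b21/s1 L1-HIT; vc=[17,10]
#14 0xed→b29/s1 MISS; vc=[17,10,21]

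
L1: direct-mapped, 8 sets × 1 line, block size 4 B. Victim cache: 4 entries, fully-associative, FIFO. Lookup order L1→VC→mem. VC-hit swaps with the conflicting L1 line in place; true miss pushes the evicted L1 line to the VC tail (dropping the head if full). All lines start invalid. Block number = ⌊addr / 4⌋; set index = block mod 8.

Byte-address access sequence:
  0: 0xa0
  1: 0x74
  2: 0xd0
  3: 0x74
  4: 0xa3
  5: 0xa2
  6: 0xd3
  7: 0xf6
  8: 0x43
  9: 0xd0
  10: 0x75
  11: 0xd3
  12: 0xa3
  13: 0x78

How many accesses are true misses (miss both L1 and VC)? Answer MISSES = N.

  [0] addr=0xa0 blk=40 s=0: MISS | VC []
  [1] addr=0x74 blk=29 s=5: MISS | VC []
  [2] addr=0xd0 blk=52 s=4: MISS | VC []
  [3] addr=0x74 blk=29 s=5: L1-HIT | VC []
  [4] addr=0xa3 blk=40 s=0: L1-HIT | VC []
  [5] addr=0xa2 blk=40 s=0: L1-HIT | VC []
  [6] addr=0xd3 blk=52 s=4: L1-HIT | VC []
  [7] addr=0xf6 blk=61 s=5: MISS | VC [29]
  [8] addr=0x43 blk=16 s=0: MISS | VC [29, 40]
  [9] addr=0xd0 blk=52 s=4: L1-HIT | VC [29, 40]
  [10] addr=0x75 blk=29 s=5: VC-HIT | VC [61, 40]
  [11] addr=0xd3 blk=52 s=4: L1-HIT | VC [61, 40]
  [12] addr=0xa3 blk=40 s=0: VC-HIT | VC [61, 16]
  [13] addr=0x78 blk=30 s=6: MISS | VC [61, 16]

MISSES = 6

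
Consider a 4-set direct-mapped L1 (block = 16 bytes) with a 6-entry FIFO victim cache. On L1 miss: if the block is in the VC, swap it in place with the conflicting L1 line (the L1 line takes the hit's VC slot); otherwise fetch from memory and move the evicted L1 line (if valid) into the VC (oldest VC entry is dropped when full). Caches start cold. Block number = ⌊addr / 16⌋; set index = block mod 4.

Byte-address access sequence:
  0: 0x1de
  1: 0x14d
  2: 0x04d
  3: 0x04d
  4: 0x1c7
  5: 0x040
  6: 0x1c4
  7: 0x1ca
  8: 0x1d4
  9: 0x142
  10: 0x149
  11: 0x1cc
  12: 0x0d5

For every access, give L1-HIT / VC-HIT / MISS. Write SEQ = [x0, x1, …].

#0 0x1de→b29/s1 MISS; vc=[]
#1 0x14d→b20/s0 MISS; vc=[]
#2 0x4d→b4/s0 MISS; vc=[20]
#3 0x4d→b4/s0 L1-HIT; vc=[20]
#4 0x1c7→b28/s0 MISS; vc=[20,4]
#5 0x40→b4/s0 VC-HIT; vc=[20,28]
#6 0x1c4→b28/s0 VC-HIT; vc=[20,4]
#7 0x1ca→b28/s0 L1-HIT; vc=[20,4]
#8 0x1d4→b29/s1 L1-HIT; vc=[20,4]
#9 0x142→b20/s0 VC-HIT; vc=[28,4]
#10 0x149→b20/s0 L1-HIT; vc=[28,4]
#11 0x1cc→b28/s0 VC-HIT; vc=[20,4]
#12 0xd5→b13/s1 MISS; vc=[20,4,29]

SEQ = [MISS, MISS, MISS, L1-HIT, MISS, VC-HIT, VC-HIT, L1-HIT, L1-HIT, VC-HIT, L1-HIT, VC-HIT, MISS]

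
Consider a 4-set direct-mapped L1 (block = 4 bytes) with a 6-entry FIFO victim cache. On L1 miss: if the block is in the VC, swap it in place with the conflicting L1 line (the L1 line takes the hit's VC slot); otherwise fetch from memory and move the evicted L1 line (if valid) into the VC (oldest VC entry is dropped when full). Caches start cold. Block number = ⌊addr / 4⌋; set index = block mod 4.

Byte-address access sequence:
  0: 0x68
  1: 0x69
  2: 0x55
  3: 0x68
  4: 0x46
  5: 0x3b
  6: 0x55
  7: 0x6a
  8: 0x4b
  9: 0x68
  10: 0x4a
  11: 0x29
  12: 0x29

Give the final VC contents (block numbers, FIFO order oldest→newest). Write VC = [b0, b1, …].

VC = [17, 14, 26, 18]

0: 0x68 (blk 26, set 2) → MISS  vc=[]
1: 0x69 (blk 26, set 2) → L1-HIT  vc=[]
2: 0x55 (blk 21, set 1) → MISS  vc=[]
3: 0x68 (blk 26, set 2) → L1-HIT  vc=[]
4: 0x46 (blk 17, set 1) → MISS  vc=[21]
5: 0x3b (blk 14, set 2) → MISS  vc=[21, 26]
6: 0x55 (blk 21, set 1) → VC-HIT  vc=[17, 26]
7: 0x6a (blk 26, set 2) → VC-HIT  vc=[17, 14]
8: 0x4b (blk 18, set 2) → MISS  vc=[17, 14, 26]
9: 0x68 (blk 26, set 2) → VC-HIT  vc=[17, 14, 18]
10: 0x4a (blk 18, set 2) → VC-HIT  vc=[17, 14, 26]
11: 0x29 (blk 10, set 2) → MISS  vc=[17, 14, 26, 18]
12: 0x29 (blk 10, set 2) → L1-HIT  vc=[17, 14, 26, 18]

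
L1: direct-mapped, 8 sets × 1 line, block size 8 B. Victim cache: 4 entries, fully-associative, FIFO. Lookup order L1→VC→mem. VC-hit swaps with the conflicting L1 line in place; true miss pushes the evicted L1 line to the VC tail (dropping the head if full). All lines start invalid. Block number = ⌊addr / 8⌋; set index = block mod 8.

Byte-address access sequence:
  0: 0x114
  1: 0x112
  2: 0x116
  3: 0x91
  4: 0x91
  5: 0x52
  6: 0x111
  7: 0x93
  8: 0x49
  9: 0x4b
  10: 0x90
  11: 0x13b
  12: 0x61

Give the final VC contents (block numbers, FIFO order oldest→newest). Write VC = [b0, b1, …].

VC = [10, 34]

  [0] addr=0x114 blk=34 s=2: MISS | VC []
  [1] addr=0x112 blk=34 s=2: L1-HIT | VC []
  [2] addr=0x116 blk=34 s=2: L1-HIT | VC []
  [3] addr=0x91 blk=18 s=2: MISS | VC [34]
  [4] addr=0x91 blk=18 s=2: L1-HIT | VC [34]
  [5] addr=0x52 blk=10 s=2: MISS | VC [34, 18]
  [6] addr=0x111 blk=34 s=2: VC-HIT | VC [10, 18]
  [7] addr=0x93 blk=18 s=2: VC-HIT | VC [10, 34]
  [8] addr=0x49 blk=9 s=1: MISS | VC [10, 34]
  [9] addr=0x4b blk=9 s=1: L1-HIT | VC [10, 34]
  [10] addr=0x90 blk=18 s=2: L1-HIT | VC [10, 34]
  [11] addr=0x13b blk=39 s=7: MISS | VC [10, 34]
  [12] addr=0x61 blk=12 s=4: MISS | VC [10, 34]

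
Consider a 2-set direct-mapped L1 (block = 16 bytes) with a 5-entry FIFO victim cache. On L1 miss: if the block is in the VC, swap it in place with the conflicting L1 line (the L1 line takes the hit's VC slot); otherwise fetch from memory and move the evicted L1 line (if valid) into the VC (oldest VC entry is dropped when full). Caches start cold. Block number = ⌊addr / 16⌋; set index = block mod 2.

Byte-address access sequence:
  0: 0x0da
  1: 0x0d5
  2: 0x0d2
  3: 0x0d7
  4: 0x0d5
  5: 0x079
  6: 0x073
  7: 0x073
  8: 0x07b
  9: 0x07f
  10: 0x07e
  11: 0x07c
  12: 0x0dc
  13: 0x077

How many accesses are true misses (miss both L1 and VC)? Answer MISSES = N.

#0 0xda→b13/s1 MISS; vc=[]
#1 0xd5→b13/s1 L1-HIT; vc=[]
#2 0xd2→b13/s1 L1-HIT; vc=[]
#3 0xd7→b13/s1 L1-HIT; vc=[]
#4 0xd5→b13/s1 L1-HIT; vc=[]
#5 0x79→b7/s1 MISS; vc=[13]
#6 0x73→b7/s1 L1-HIT; vc=[13]
#7 0x73→b7/s1 L1-HIT; vc=[13]
#8 0x7b→b7/s1 L1-HIT; vc=[13]
#9 0x7f→b7/s1 L1-HIT; vc=[13]
#10 0x7e→b7/s1 L1-HIT; vc=[13]
#11 0x7c→b7/s1 L1-HIT; vc=[13]
#12 0xdc→b13/s1 VC-HIT; vc=[7]
#13 0x77→b7/s1 VC-HIT; vc=[13]

MISSES = 2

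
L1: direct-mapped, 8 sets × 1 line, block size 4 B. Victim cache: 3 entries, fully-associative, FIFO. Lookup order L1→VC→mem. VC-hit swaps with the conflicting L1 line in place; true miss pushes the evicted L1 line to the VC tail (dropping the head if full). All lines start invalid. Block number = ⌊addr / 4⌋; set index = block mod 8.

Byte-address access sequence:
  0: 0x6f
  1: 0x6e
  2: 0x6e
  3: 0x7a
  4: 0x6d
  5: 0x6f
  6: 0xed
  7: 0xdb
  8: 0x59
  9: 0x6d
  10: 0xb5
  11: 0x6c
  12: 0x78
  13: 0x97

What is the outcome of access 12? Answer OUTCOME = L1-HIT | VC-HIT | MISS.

  [0] addr=0x6f blk=27 s=3: MISS | VC []
  [1] addr=0x6e blk=27 s=3: L1-HIT | VC []
  [2] addr=0x6e blk=27 s=3: L1-HIT | VC []
  [3] addr=0x7a blk=30 s=6: MISS | VC []
  [4] addr=0x6d blk=27 s=3: L1-HIT | VC []
  [5] addr=0x6f blk=27 s=3: L1-HIT | VC []
  [6] addr=0xed blk=59 s=3: MISS | VC [27]
  [7] addr=0xdb blk=54 s=6: MISS | VC [27, 30]
  [8] addr=0x59 blk=22 s=6: MISS | VC [27, 30, 54]
  [9] addr=0x6d blk=27 s=3: VC-HIT | VC [59, 30, 54]
  [10] addr=0xb5 blk=45 s=5: MISS | VC [59, 30, 54]
  [11] addr=0x6c blk=27 s=3: L1-HIT | VC [59, 30, 54]
  [12] addr=0x78 blk=30 s=6: VC-HIT | VC [59, 22, 54]
  [13] addr=0x97 blk=37 s=5: MISS | VC [22, 54, 45]

OUTCOME = VC-HIT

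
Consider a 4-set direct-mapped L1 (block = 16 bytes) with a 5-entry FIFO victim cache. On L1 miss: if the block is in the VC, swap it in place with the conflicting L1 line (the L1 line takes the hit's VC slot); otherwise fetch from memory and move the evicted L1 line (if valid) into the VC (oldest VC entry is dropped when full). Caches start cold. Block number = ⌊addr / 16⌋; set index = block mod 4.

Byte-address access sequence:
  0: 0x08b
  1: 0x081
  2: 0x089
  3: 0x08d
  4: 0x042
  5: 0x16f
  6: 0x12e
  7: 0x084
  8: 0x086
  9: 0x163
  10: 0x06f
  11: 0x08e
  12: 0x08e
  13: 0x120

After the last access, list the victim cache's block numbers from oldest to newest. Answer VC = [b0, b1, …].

VC = [4, 6, 22]

  [0] addr=0x8b blk=8 s=0: MISS | VC []
  [1] addr=0x81 blk=8 s=0: L1-HIT | VC []
  [2] addr=0x89 blk=8 s=0: L1-HIT | VC []
  [3] addr=0x8d blk=8 s=0: L1-HIT | VC []
  [4] addr=0x42 blk=4 s=0: MISS | VC [8]
  [5] addr=0x16f blk=22 s=2: MISS | VC [8]
  [6] addr=0x12e blk=18 s=2: MISS | VC [8, 22]
  [7] addr=0x84 blk=8 s=0: VC-HIT | VC [4, 22]
  [8] addr=0x86 blk=8 s=0: L1-HIT | VC [4, 22]
  [9] addr=0x163 blk=22 s=2: VC-HIT | VC [4, 18]
  [10] addr=0x6f blk=6 s=2: MISS | VC [4, 18, 22]
  [11] addr=0x8e blk=8 s=0: L1-HIT | VC [4, 18, 22]
  [12] addr=0x8e blk=8 s=0: L1-HIT | VC [4, 18, 22]
  [13] addr=0x120 blk=18 s=2: VC-HIT | VC [4, 6, 22]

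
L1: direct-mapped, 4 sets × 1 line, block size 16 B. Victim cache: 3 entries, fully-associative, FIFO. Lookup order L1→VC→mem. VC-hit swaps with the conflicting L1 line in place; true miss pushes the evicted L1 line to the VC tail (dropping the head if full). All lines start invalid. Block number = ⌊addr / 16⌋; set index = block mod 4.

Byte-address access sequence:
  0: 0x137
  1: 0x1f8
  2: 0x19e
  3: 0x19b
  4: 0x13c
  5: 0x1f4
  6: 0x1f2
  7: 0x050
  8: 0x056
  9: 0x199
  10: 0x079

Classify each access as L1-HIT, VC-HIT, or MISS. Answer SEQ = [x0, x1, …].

#0 0x137→b19/s3 MISS; vc=[]
#1 0x1f8→b31/s3 MISS; vc=[19]
#2 0x19e→b25/s1 MISS; vc=[19]
#3 0x19b→b25/s1 L1-HIT; vc=[19]
#4 0x13c→b19/s3 VC-HIT; vc=[31]
#5 0x1f4→b31/s3 VC-HIT; vc=[19]
#6 0x1f2→b31/s3 L1-HIT; vc=[19]
#7 0x50→b5/s1 MISS; vc=[19,25]
#8 0x56→b5/s1 L1-HIT; vc=[19,25]
#9 0x199→b25/s1 VC-HIT; vc=[19,5]
#10 0x79→b7/s3 MISS; vc=[19,5,31]

SEQ = [MISS, MISS, MISS, L1-HIT, VC-HIT, VC-HIT, L1-HIT, MISS, L1-HIT, VC-HIT, MISS]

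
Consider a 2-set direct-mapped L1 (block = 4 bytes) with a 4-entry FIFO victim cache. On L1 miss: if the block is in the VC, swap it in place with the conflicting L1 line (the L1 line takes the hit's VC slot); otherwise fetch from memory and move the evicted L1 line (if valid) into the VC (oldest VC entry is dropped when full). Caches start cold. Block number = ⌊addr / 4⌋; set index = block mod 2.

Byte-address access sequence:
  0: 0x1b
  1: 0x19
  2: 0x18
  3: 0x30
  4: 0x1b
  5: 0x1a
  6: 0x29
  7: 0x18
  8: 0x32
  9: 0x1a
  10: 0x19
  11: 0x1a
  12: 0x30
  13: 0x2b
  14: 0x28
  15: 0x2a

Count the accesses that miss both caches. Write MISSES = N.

0: 0x1b (blk 6, set 0) → MISS  vc=[]
1: 0x19 (blk 6, set 0) → L1-HIT  vc=[]
2: 0x18 (blk 6, set 0) → L1-HIT  vc=[]
3: 0x30 (blk 12, set 0) → MISS  vc=[6]
4: 0x1b (blk 6, set 0) → VC-HIT  vc=[12]
5: 0x1a (blk 6, set 0) → L1-HIT  vc=[12]
6: 0x29 (blk 10, set 0) → MISS  vc=[12, 6]
7: 0x18 (blk 6, set 0) → VC-HIT  vc=[12, 10]
8: 0x32 (blk 12, set 0) → VC-HIT  vc=[6, 10]
9: 0x1a (blk 6, set 0) → VC-HIT  vc=[12, 10]
10: 0x19 (blk 6, set 0) → L1-HIT  vc=[12, 10]
11: 0x1a (blk 6, set 0) → L1-HIT  vc=[12, 10]
12: 0x30 (blk 12, set 0) → VC-HIT  vc=[6, 10]
13: 0x2b (blk 10, set 0) → VC-HIT  vc=[6, 12]
14: 0x28 (blk 10, set 0) → L1-HIT  vc=[6, 12]
15: 0x2a (blk 10, set 0) → L1-HIT  vc=[6, 12]

MISSES = 3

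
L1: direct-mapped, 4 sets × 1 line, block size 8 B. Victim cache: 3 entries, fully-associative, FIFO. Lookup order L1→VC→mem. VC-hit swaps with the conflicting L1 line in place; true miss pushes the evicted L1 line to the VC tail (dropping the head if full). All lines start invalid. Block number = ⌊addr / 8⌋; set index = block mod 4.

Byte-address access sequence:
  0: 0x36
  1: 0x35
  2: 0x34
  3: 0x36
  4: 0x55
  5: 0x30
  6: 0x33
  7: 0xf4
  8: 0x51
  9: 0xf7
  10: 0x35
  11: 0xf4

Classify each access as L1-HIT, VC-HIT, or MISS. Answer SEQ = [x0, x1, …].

  [0] addr=0x36 blk=6 s=2: MISS | VC []
  [1] addr=0x35 blk=6 s=2: L1-HIT | VC []
  [2] addr=0x34 blk=6 s=2: L1-HIT | VC []
  [3] addr=0x36 blk=6 s=2: L1-HIT | VC []
  [4] addr=0x55 blk=10 s=2: MISS | VC [6]
  [5] addr=0x30 blk=6 s=2: VC-HIT | VC [10]
  [6] addr=0x33 blk=6 s=2: L1-HIT | VC [10]
  [7] addr=0xf4 blk=30 s=2: MISS | VC [10, 6]
  [8] addr=0x51 blk=10 s=2: VC-HIT | VC [30, 6]
  [9] addr=0xf7 blk=30 s=2: VC-HIT | VC [10, 6]
  [10] addr=0x35 blk=6 s=2: VC-HIT | VC [10, 30]
  [11] addr=0xf4 blk=30 s=2: VC-HIT | VC [10, 6]

SEQ = [MISS, L1-HIT, L1-HIT, L1-HIT, MISS, VC-HIT, L1-HIT, MISS, VC-HIT, VC-HIT, VC-HIT, VC-HIT]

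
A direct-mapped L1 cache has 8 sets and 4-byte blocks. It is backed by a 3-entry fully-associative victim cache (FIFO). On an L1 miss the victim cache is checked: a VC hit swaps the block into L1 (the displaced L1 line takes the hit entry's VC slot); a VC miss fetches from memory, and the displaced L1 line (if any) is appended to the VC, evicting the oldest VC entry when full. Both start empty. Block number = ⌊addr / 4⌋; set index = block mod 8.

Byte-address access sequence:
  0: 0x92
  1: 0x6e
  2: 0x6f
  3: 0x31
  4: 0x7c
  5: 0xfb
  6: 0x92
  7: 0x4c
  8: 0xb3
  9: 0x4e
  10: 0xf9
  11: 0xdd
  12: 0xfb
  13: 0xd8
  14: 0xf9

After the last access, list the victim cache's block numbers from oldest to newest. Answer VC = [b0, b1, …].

VC = [36, 31, 54]

#0 0x92→b36/s4 MISS; vc=[]
#1 0x6e→b27/s3 MISS; vc=[]
#2 0x6f→b27/s3 L1-HIT; vc=[]
#3 0x31→b12/s4 MISS; vc=[36]
#4 0x7c→b31/s7 MISS; vc=[36]
#5 0xfb→b62/s6 MISS; vc=[36]
#6 0x92→b36/s4 VC-HIT; vc=[12]
#7 0x4c→b19/s3 MISS; vc=[12,27]
#8 0xb3→b44/s4 MISS; vc=[12,27,36]
#9 0x4e→b19/s3 L1-HIT; vc=[12,27,36]
#10 0xf9→b62/s6 L1-HIT; vc=[12,27,36]
#11 0xdd→b55/s7 MISS; vc=[27,36,31]
#12 0xfb→b62/s6 L1-HIT; vc=[27,36,31]
#13 0xd8→b54/s6 MISS; vc=[36,31,62]
#14 0xf9→b62/s6 VC-HIT; vc=[36,31,54]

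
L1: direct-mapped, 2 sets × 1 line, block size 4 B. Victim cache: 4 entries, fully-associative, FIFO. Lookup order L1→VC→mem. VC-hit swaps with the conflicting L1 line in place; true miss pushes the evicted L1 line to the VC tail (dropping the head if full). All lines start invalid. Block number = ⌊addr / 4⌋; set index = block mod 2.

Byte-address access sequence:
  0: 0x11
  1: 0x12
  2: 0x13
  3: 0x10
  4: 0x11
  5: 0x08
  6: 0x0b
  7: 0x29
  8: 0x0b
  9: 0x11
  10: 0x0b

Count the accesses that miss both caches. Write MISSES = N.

MISSES = 3

0: 0x11 (blk 4, set 0) → MISS  vc=[]
1: 0x12 (blk 4, set 0) → L1-HIT  vc=[]
2: 0x13 (blk 4, set 0) → L1-HIT  vc=[]
3: 0x10 (blk 4, set 0) → L1-HIT  vc=[]
4: 0x11 (blk 4, set 0) → L1-HIT  vc=[]
5: 0x8 (blk 2, set 0) → MISS  vc=[4]
6: 0xb (blk 2, set 0) → L1-HIT  vc=[4]
7: 0x29 (blk 10, set 0) → MISS  vc=[4, 2]
8: 0xb (blk 2, set 0) → VC-HIT  vc=[4, 10]
9: 0x11 (blk 4, set 0) → VC-HIT  vc=[2, 10]
10: 0xb (blk 2, set 0) → VC-HIT  vc=[4, 10]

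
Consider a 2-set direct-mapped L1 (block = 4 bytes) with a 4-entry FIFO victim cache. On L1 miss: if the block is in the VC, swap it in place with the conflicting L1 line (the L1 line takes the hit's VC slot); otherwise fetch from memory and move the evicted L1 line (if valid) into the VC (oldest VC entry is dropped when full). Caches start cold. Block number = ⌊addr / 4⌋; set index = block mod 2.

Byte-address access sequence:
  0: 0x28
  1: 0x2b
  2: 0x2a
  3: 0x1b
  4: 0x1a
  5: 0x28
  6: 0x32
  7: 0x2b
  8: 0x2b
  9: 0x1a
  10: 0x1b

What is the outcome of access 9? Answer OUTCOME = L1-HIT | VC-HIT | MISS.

OUTCOME = VC-HIT

#0 0x28→b10/s0 MISS; vc=[]
#1 0x2b→b10/s0 L1-HIT; vc=[]
#2 0x2a→b10/s0 L1-HIT; vc=[]
#3 0x1b→b6/s0 MISS; vc=[10]
#4 0x1a→b6/s0 L1-HIT; vc=[10]
#5 0x28→b10/s0 VC-HIT; vc=[6]
#6 0x32→b12/s0 MISS; vc=[6,10]
#7 0x2b→b10/s0 VC-HIT; vc=[6,12]
#8 0x2b→b10/s0 L1-HIT; vc=[6,12]
#9 0x1a→b6/s0 VC-HIT; vc=[10,12]
#10 0x1b→b6/s0 L1-HIT; vc=[10,12]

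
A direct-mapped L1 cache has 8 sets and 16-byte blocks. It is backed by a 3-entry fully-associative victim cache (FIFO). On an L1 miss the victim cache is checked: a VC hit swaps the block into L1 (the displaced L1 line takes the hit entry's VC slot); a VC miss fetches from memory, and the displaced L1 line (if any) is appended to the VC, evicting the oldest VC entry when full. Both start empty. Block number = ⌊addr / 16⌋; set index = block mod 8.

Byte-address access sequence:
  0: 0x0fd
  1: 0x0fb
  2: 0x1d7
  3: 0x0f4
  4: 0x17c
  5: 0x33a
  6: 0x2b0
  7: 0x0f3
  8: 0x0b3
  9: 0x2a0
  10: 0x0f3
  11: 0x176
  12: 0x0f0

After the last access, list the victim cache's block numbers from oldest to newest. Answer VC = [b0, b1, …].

0: 0xfd (blk 15, set 7) → MISS  vc=[]
1: 0xfb (blk 15, set 7) → L1-HIT  vc=[]
2: 0x1d7 (blk 29, set 5) → MISS  vc=[]
3: 0xf4 (blk 15, set 7) → L1-HIT  vc=[]
4: 0x17c (blk 23, set 7) → MISS  vc=[15]
5: 0x33a (blk 51, set 3) → MISS  vc=[15]
6: 0x2b0 (blk 43, set 3) → MISS  vc=[15, 51]
7: 0xf3 (blk 15, set 7) → VC-HIT  vc=[23, 51]
8: 0xb3 (blk 11, set 3) → MISS  vc=[23, 51, 43]
9: 0x2a0 (blk 42, set 2) → MISS  vc=[23, 51, 43]
10: 0xf3 (blk 15, set 7) → L1-HIT  vc=[23, 51, 43]
11: 0x176 (blk 23, set 7) → VC-HIT  vc=[15, 51, 43]
12: 0xf0 (blk 15, set 7) → VC-HIT  vc=[23, 51, 43]

VC = [23, 51, 43]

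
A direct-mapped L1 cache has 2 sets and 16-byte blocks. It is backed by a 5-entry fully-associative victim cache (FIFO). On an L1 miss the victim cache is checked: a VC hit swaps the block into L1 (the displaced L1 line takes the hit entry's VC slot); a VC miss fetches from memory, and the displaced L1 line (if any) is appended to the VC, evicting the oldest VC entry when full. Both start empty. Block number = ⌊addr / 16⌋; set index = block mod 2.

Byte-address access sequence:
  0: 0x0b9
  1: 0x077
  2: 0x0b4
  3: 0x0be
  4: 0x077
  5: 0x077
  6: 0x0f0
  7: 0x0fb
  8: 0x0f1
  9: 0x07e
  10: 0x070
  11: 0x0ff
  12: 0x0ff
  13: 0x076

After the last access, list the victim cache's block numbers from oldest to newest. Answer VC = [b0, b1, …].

#0 0xb9→b11/s1 MISS; vc=[]
#1 0x77→b7/s1 MISS; vc=[11]
#2 0xb4→b11/s1 VC-HIT; vc=[7]
#3 0xbe→b11/s1 L1-HIT; vc=[7]
#4 0x77→b7/s1 VC-HIT; vc=[11]
#5 0x77→b7/s1 L1-HIT; vc=[11]
#6 0xf0→b15/s1 MISS; vc=[11,7]
#7 0xfb→b15/s1 L1-HIT; vc=[11,7]
#8 0xf1→b15/s1 L1-HIT; vc=[11,7]
#9 0x7e→b7/s1 VC-HIT; vc=[11,15]
#10 0x70→b7/s1 L1-HIT; vc=[11,15]
#11 0xff→b15/s1 VC-HIT; vc=[11,7]
#12 0xff→b15/s1 L1-HIT; vc=[11,7]
#13 0x76→b7/s1 VC-HIT; vc=[11,15]

VC = [11, 15]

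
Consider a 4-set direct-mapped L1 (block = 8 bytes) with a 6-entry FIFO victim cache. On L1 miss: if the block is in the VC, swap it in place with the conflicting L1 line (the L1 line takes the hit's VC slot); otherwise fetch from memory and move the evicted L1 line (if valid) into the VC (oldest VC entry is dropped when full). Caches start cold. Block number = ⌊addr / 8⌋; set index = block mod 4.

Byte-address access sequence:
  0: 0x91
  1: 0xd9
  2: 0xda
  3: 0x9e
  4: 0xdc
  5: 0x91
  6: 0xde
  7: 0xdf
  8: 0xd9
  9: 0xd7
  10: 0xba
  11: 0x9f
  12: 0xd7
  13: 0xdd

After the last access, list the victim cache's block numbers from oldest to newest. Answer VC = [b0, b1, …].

VC = [23, 18, 19]

  [0] addr=0x91 blk=18 s=2: MISS | VC []
  [1] addr=0xd9 blk=27 s=3: MISS | VC []
  [2] addr=0xda blk=27 s=3: L1-HIT | VC []
  [3] addr=0x9e blk=19 s=3: MISS | VC [27]
  [4] addr=0xdc blk=27 s=3: VC-HIT | VC [19]
  [5] addr=0x91 blk=18 s=2: L1-HIT | VC [19]
  [6] addr=0xde blk=27 s=3: L1-HIT | VC [19]
  [7] addr=0xdf blk=27 s=3: L1-HIT | VC [19]
  [8] addr=0xd9 blk=27 s=3: L1-HIT | VC [19]
  [9] addr=0xd7 blk=26 s=2: MISS | VC [19, 18]
  [10] addr=0xba blk=23 s=3: MISS | VC [19, 18, 27]
  [11] addr=0x9f blk=19 s=3: VC-HIT | VC [23, 18, 27]
  [12] addr=0xd7 blk=26 s=2: L1-HIT | VC [23, 18, 27]
  [13] addr=0xdd blk=27 s=3: VC-HIT | VC [23, 18, 19]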